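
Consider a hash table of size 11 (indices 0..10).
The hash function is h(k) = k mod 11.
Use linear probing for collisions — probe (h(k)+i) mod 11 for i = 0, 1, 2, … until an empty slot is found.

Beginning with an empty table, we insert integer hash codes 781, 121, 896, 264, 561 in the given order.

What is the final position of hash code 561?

781: h=0 -> slot 0
121: h=0, probe 0,1 -> slot 1
896: h=5 -> slot 5
264: h=0, probe 0,1,2 -> slot 2
561: h=0, probe 0,1,2,3 -> slot 3
Table: [781, 121, 264, 561, ., 896, ., ., ., ., .]

3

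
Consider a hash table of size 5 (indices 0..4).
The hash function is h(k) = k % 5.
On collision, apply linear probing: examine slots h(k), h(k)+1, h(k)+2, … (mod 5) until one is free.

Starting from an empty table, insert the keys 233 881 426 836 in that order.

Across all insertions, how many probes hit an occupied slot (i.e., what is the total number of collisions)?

233: h=3 → slot 3
881: h=1 → slot 1
426: h=1, probe 1,2 → slot 2
836: h=1, probe 1,2,3,4 → slot 4
Table: [., 881, 426, 233, 836]

4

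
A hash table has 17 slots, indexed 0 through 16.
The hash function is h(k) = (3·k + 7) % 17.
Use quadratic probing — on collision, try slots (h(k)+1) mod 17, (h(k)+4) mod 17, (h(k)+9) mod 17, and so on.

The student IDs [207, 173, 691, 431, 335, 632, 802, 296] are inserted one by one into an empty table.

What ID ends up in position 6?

691

Insert 207: h=16, slot 16 empty → index 16.
Insert 173: h=16, slot 16 occupied → index 0.
Insert 691: h=6, slot 6 empty → index 6.
Insert 431: h=8, slot 8 empty → index 8.
Insert 335: h=9, slot 9 empty → index 9.
Insert 632: h=16, slots 16,0 occupied → index 3.
Insert 802: h=16, slots 16,0,3,8 occupied → index 15.
Insert 296: h=11, slot 11 empty → index 11.
Table: [173, —, —, 632, —, —, 691, —, 431, 335, —, 296, —, —, —, 802, 207]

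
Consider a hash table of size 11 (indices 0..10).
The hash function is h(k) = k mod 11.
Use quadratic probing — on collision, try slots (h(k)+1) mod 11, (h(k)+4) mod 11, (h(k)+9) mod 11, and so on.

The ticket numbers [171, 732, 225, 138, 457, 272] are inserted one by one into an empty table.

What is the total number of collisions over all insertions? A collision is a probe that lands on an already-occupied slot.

Insert 171: h=6, slot 6 empty → index 6.
Insert 732: h=6, slot 6 occupied → index 7.
Insert 225: h=5, slot 5 empty → index 5.
Insert 138: h=6, slots 6,7 occupied → index 10.
Insert 457: h=6, slots 6,7,10 occupied → index 4.
Insert 272: h=8, slot 8 empty → index 8.
Table: [—, —, —, —, 457, 225, 171, 732, 272, —, 138]

6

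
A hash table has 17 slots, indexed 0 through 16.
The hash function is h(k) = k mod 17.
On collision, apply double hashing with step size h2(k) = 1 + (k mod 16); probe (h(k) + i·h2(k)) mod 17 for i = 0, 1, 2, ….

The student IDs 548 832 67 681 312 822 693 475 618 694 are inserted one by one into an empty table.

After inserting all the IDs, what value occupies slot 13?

822

548 hashes to 4; slot 4 is free => place at 4.
832 hashes to 16; slot 16 is free => place at 16.
67 hashes to 16, h2=4; 16 taken => place at 3.
681 hashes to 1; slot 1 is free => place at 1.
312 hashes to 6; slot 6 is free => place at 6.
822 hashes to 6, h2=7; 6 taken => place at 13.
693 hashes to 13, h2=6; 13 taken => place at 2.
475 hashes to 16, h2=12; 16 taken => place at 11.
618 hashes to 6, h2=11; 6 taken => place at 0.
694 hashes to 14; slot 14 is free => place at 14.
Table: [618, 681, 693, 67, 548, _, 312, _, _, _, _, 475, _, 822, 694, _, 832]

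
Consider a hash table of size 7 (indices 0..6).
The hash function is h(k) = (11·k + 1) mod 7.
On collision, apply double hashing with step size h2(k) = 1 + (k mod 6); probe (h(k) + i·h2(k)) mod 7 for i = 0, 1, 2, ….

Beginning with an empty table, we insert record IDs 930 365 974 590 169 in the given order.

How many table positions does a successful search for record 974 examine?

930: h=4 -> slot 4
365: h=5 -> slot 5
974: h=5, h2=3, probe 5,1 -> slot 1
590: h=2 -> slot 2
169: h=5, h2=2, probe 5,0 -> slot 0
Table: [169, 974, 590, _, 930, 365, _]
Lookup 974: h=5, h2=3, probe 5,1 → found at 1.

2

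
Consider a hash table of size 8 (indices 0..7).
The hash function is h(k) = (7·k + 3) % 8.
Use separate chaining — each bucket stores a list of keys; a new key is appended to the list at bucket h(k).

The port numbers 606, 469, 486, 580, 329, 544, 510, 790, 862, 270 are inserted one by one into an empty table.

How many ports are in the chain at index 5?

606 → bucket 5
469 → bucket 6
486 → bucket 5 (collision)
580 → bucket 7
329 → bucket 2
544 → bucket 3
510 → bucket 5 (collision)
790 → bucket 5 (collision)
862 → bucket 5 (collision)
270 → bucket 5 (collision)
Final buckets:
0: .
1: .
2: 329
3: 544
4: .
5: 606 -> 486 -> 510 -> 790 -> 862 -> 270
6: 469
7: 580

6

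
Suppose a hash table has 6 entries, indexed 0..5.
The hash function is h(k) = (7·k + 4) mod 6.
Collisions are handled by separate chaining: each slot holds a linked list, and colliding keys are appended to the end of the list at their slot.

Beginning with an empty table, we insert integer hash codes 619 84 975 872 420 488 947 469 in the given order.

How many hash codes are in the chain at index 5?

2

Insert 619: h=5, bucket 5 empty → new chain.
Insert 84: h=4, bucket 4 empty → new chain.
Insert 975: h=1, bucket 1 empty → new chain.
Insert 872: h=0, bucket 0 empty → new chain.
Insert 420: h=4, bucket 4 nonempty → append to chain.
Insert 488: h=0, bucket 0 nonempty → append to chain.
Insert 947: h=3, bucket 3 empty → new chain.
Insert 469: h=5, bucket 5 nonempty → append to chain.
Final buckets:
0: 872 -> 488
1: 975
2: .
3: 947
4: 84 -> 420
5: 619 -> 469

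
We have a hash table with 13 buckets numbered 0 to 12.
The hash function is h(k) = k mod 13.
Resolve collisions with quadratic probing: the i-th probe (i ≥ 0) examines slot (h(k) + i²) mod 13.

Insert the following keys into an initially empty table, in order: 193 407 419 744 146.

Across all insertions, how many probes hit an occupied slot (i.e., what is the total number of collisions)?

Insert 193: h=11, slot 11 empty → index 11.
Insert 407: h=4, slot 4 empty → index 4.
Insert 419: h=3, slot 3 empty → index 3.
Insert 744: h=3, slots 3,4 occupied → index 7.
Insert 146: h=3, slots 3,4,7 occupied → index 12.
Table: [∅, ∅, ∅, 419, 407, ∅, ∅, 744, ∅, ∅, ∅, 193, 146]

5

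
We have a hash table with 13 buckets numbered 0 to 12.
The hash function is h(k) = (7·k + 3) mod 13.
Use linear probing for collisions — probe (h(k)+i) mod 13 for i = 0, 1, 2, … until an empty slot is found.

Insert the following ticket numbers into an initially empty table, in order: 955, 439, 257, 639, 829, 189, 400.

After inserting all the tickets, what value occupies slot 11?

955 hashes to 6; slot 6 is free -> place at 6.
439 hashes to 8; slot 8 is free -> place at 8.
257 hashes to 8; 8 taken -> place at 9.
639 hashes to 4; slot 4 is free -> place at 4.
829 hashes to 8; 8,9 taken -> place at 10.
189 hashes to 0; slot 0 is free -> place at 0.
400 hashes to 8; 8,9,10 taken -> place at 11.
Table: [189, ., ., ., 639, ., 955, ., 439, 257, 829, 400, .]

400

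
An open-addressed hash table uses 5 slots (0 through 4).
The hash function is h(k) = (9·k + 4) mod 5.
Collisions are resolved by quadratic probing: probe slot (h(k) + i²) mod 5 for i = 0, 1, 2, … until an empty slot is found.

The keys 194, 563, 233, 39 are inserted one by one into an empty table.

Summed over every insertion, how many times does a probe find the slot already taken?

3

194 hashes to 0; slot 0 is free => place at 0.
563 hashes to 1; slot 1 is free => place at 1.
233 hashes to 1; 1 taken => place at 2.
39 hashes to 0; 0,1 taken => place at 4.
Table: [194, 563, 233, -, 39]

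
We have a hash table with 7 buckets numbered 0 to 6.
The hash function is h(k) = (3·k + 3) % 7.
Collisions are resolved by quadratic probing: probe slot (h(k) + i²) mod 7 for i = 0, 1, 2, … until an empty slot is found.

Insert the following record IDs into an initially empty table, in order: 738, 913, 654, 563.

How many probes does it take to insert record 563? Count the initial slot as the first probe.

4

Insert 738: h=5, slot 5 empty -> index 5.
Insert 913: h=5, slot 5 occupied -> index 6.
Insert 654: h=5, slots 5,6 occupied -> index 2.
Insert 563: h=5, slots 5,6,2 occupied -> index 0.
Table: [563, ∅, 654, ∅, ∅, 738, 913]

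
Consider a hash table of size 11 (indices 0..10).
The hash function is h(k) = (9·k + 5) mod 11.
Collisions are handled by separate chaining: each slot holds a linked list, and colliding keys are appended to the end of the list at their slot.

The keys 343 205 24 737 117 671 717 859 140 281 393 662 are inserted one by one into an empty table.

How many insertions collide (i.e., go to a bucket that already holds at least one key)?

6

343 → bucket 1
205 → bucket 2
24 → bucket 1 (collision)
737 → bucket 5
117 → bucket 2 (collision)
671 → bucket 5 (collision)
717 → bucket 1 (collision)
859 → bucket 3
140 → bucket 0
281 → bucket 4
393 → bucket 0 (collision)
662 → bucket 1 (collision)
Final buckets:
0: 140 -> 393
1: 343 -> 24 -> 717 -> 662
2: 205 -> 117
3: 859
4: 281
5: 737 -> 671
6: —
7: —
8: —
9: —
10: —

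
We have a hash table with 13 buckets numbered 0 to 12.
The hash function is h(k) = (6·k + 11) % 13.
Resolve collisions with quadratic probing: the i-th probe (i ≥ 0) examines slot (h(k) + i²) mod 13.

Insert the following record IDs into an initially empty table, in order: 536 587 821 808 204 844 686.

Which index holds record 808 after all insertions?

1

Insert 536: h=3, slot 3 empty -> index 3.
Insert 587: h=10, slot 10 empty -> index 10.
Insert 821: h=10, slot 10 occupied -> index 11.
Insert 808: h=10, slots 10,11 occupied -> index 1.
Insert 204: h=0, slot 0 empty -> index 0.
Insert 844: h=5, slot 5 empty -> index 5.
Insert 686: h=6, slot 6 empty -> index 6.
Table: [204, 808, ∅, 536, ∅, 844, 686, ∅, ∅, ∅, 587, 821, ∅]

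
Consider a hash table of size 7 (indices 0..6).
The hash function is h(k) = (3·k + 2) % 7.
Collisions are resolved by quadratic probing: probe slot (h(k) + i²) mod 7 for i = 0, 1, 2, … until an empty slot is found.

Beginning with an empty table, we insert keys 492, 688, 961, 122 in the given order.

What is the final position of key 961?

492 hashes to 1; slot 1 is free → place at 1.
688 hashes to 1; 1 taken → place at 2.
961 hashes to 1; 1,2 taken → place at 5.
122 hashes to 4; slot 4 is free → place at 4.
Table: [_, 492, 688, _, 122, 961, _]

5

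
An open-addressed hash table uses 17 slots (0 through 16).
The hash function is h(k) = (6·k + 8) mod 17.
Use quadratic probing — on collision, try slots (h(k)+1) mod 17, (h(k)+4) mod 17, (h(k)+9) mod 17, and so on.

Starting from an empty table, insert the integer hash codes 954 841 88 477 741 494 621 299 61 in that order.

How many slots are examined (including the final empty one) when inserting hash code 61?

3

954: h=3 -> slot 3
841: h=5 -> slot 5
88: h=9 -> slot 9
477: h=14 -> slot 14
741: h=0 -> slot 0
494: h=14, probe 14,15 -> slot 15
621: h=11 -> slot 11
299: h=0, probe 0,1 -> slot 1
61: h=0, probe 0,1,4 -> slot 4
Table: [741, 299, ∅, 954, 61, 841, ∅, ∅, ∅, 88, ∅, 621, ∅, ∅, 477, 494, ∅]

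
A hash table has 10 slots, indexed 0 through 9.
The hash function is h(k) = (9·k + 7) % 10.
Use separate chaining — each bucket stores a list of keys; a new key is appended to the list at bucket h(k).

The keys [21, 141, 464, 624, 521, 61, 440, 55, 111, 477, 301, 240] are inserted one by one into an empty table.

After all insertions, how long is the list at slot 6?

21 → bucket 6
141 → bucket 6 (collision)
464 → bucket 3
624 → bucket 3 (collision)
521 → bucket 6 (collision)
61 → bucket 6 (collision)
440 → bucket 7
55 → bucket 2
111 → bucket 6 (collision)
477 → bucket 0
301 → bucket 6 (collision)
240 → bucket 7 (collision)
Final buckets:
0: 477
1: —
2: 55
3: 464 -> 624
4: —
5: —
6: 21 -> 141 -> 521 -> 61 -> 111 -> 301
7: 440 -> 240
8: —
9: —

6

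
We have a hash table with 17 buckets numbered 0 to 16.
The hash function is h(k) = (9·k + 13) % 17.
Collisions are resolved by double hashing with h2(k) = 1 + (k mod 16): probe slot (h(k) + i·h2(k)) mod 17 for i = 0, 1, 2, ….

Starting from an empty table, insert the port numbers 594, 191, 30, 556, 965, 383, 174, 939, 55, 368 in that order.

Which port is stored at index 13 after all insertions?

594 hashes to 4; slot 4 is free → place at 4.
191 hashes to 15; slot 15 is free → place at 15.
30 hashes to 11; slot 11 is free → place at 11.
556 hashes to 2; slot 2 is free → place at 2.
965 hashes to 11, h2=6; 11 taken → place at 0.
383 hashes to 9; slot 9 is free → place at 9.
174 hashes to 15, h2=15; 15 taken → place at 13.
939 hashes to 15, h2=12; 15 taken → place at 10.
55 hashes to 15, h2=8; 15 taken → place at 6.
368 hashes to 10, h2=1; 10,11 taken → place at 12.
Table: [965, —, 556, —, 594, —, 55, —, —, 383, 939, 30, 368, 174, —, 191, —]

174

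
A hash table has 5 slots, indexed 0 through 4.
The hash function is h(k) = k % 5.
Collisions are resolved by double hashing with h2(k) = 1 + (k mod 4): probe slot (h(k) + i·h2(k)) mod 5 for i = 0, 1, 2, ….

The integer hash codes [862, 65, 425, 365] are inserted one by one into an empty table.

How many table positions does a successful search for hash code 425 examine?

3

862 hashes to 2; slot 2 is free => place at 2.
65 hashes to 0; slot 0 is free => place at 0.
425 hashes to 0, h2=2; 0,2 taken => place at 4.
365 hashes to 0, h2=2; 0,2,4 taken => place at 1.
Table: [65, 365, 862, ., 425]
Lookup 425: h=0, h2=2, probe 0,2,4 → found at 4.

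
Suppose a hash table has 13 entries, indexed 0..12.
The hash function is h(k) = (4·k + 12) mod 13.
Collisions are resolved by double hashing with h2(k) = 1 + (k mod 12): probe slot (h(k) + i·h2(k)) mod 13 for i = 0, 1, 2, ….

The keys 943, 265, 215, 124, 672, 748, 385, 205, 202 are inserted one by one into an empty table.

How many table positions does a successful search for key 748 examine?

4

943: h=1 → slot 1
265: h=6 → slot 6
215: h=1, h2=12, probe 1,0 → slot 0
124: h=1, h2=5, probe 1,6,11 → slot 11
672: h=9 → slot 9
748: h=1, h2=5, probe 1,6,11,3 → slot 3
385: h=5 → slot 5
205: h=0, h2=2, probe 0,2 → slot 2
202: h=1, h2=11, probe 1,12 → slot 12
Table: [215, 943, 205, 748, -, 385, 265, -, -, 672, -, 124, 202]
Lookup 748: h=1, h2=5, probe 1,6,11,3 → found at 3.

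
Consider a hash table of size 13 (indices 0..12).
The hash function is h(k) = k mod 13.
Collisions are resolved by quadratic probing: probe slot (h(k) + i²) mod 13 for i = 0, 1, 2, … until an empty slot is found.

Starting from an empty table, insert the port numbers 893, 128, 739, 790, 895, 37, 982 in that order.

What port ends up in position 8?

982

893: h=9 -> slot 9
128: h=11 -> slot 11
739: h=11, probe 11,12 -> slot 12
790: h=10 -> slot 10
895: h=11, probe 11,12,2 -> slot 2
37: h=11, probe 11,12,2,7 -> slot 7
982: h=7, probe 7,8 -> slot 8
Table: [-, -, 895, -, -, -, -, 37, 982, 893, 790, 128, 739]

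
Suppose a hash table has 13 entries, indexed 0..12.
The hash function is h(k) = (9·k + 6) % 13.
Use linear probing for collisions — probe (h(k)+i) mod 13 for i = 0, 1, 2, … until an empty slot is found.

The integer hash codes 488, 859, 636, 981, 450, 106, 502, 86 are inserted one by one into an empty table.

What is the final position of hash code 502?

1

488 hashes to 4; slot 4 is free -> place at 4.
859 hashes to 2; slot 2 is free -> place at 2.
636 hashes to 10; slot 10 is free -> place at 10.
981 hashes to 8; slot 8 is free -> place at 8.
450 hashes to 0; slot 0 is free -> place at 0.
106 hashes to 11; slot 11 is free -> place at 11.
502 hashes to 0; 0 taken -> place at 1.
86 hashes to 0; 0,1,2 taken -> place at 3.
Table: [450, 502, 859, 86, 488, _, _, _, 981, _, 636, 106, _]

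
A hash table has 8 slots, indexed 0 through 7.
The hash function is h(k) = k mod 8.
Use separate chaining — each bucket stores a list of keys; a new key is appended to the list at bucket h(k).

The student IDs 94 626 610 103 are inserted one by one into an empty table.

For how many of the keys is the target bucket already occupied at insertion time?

1

94 → bucket 6
626 → bucket 2
610 → bucket 2 (collision)
103 → bucket 7
Final buckets:
0: .
1: .
2: 626 -> 610
3: .
4: .
5: .
6: 94
7: 103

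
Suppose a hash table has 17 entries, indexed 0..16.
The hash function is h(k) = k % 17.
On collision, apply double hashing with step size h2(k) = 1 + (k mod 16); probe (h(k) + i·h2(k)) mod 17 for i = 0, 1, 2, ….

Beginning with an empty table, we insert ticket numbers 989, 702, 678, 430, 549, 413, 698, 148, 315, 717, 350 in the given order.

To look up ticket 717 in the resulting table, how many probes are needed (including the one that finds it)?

3

Insert 989: h=3, slot 3 empty -> index 3.
Insert 702: h=5, slot 5 empty -> index 5.
Insert 678: h=15, slot 15 empty -> index 15.
Insert 430: h=5, h2=15, slots 5,3 occupied -> index 1.
Insert 549: h=5, h2=6, slot 5 occupied -> index 11.
Insert 413: h=5, h2=14, slot 5 occupied -> index 2.
Insert 698: h=1, h2=11, slot 1 occupied -> index 12.
Insert 148: h=12, h2=5, slot 12 occupied -> index 0.
Insert 315: h=9, slot 9 empty -> index 9.
Insert 717: h=3, h2=14, slots 3,0 occupied -> index 14.
Insert 350: h=10, slot 10 empty -> index 10.
Table: [148, 430, 413, 989, _, 702, _, _, _, 315, 350, 549, 698, _, 717, 678, _]
Lookup 717: h=3, h2=14, probe 3,0,14 → found at 14.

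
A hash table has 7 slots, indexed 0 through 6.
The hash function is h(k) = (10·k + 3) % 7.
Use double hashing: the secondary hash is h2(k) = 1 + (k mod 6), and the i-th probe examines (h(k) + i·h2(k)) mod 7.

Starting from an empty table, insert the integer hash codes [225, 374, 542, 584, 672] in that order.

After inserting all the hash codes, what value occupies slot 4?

584

225 hashes to 6; slot 6 is free → place at 6.
374 hashes to 5; slot 5 is free → place at 5.
542 hashes to 5, h2=3; 5 taken → place at 1.
584 hashes to 5, h2=3; 5,1 taken → place at 4.
672 hashes to 3; slot 3 is free → place at 3.
Table: [., 542, ., 672, 584, 374, 225]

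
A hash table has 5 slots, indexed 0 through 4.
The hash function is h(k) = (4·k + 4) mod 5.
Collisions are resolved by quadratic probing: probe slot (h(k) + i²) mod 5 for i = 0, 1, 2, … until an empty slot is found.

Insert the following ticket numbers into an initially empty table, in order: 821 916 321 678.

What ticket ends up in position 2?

321

821 hashes to 3; slot 3 is free → place at 3.
916 hashes to 3; 3 taken → place at 4.
321 hashes to 3; 3,4 taken → place at 2.
678 hashes to 1; slot 1 is free → place at 1.
Table: [-, 678, 321, 821, 916]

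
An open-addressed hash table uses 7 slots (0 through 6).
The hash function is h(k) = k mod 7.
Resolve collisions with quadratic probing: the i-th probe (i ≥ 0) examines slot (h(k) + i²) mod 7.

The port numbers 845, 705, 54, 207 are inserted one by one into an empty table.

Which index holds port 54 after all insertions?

Insert 845: h=5, slot 5 empty → index 5.
Insert 705: h=5, slot 5 occupied → index 6.
Insert 54: h=5, slots 5,6 occupied → index 2.
Insert 207: h=4, slot 4 empty → index 4.
Table: [—, —, 54, —, 207, 845, 705]

2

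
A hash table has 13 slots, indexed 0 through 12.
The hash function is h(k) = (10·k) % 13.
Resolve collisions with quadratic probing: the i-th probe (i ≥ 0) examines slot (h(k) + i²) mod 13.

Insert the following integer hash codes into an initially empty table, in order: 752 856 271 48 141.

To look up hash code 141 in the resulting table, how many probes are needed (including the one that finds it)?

Insert 752: h=6, slot 6 empty -> index 6.
Insert 856: h=6, slot 6 occupied -> index 7.
Insert 271: h=6, slots 6,7 occupied -> index 10.
Insert 48: h=12, slot 12 empty -> index 12.
Insert 141: h=6, slots 6,7,10 occupied -> index 2.
Table: [., ., 141, ., ., ., 752, 856, ., ., 271, ., 48]
Lookup 141: h=6, probe 6,7,10,2 → found at 2.

4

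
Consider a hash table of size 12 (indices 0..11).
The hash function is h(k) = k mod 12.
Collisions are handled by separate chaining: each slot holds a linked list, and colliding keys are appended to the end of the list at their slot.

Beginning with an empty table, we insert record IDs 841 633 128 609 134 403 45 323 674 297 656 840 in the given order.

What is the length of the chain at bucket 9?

4

841 -> bucket 1
633 -> bucket 9
128 -> bucket 8
609 -> bucket 9 (collision)
134 -> bucket 2
403 -> bucket 7
45 -> bucket 9 (collision)
323 -> bucket 11
674 -> bucket 2 (collision)
297 -> bucket 9 (collision)
656 -> bucket 8 (collision)
840 -> bucket 0
Final buckets:
0: 840
1: 841
2: 134 -> 674
3: .
4: .
5: .
6: .
7: 403
8: 128 -> 656
9: 633 -> 609 -> 45 -> 297
10: .
11: 323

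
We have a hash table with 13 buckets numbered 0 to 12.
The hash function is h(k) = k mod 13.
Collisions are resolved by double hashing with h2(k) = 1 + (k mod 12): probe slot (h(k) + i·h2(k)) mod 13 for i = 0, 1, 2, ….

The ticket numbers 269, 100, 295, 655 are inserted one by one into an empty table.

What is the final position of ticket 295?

269: h=9 => slot 9
100: h=9, h2=5, probe 9,1 => slot 1
295: h=9, h2=8, probe 9,4 => slot 4
655: h=5 => slot 5
Table: [-, 100, -, -, 295, 655, -, -, -, 269, -, -, -]

4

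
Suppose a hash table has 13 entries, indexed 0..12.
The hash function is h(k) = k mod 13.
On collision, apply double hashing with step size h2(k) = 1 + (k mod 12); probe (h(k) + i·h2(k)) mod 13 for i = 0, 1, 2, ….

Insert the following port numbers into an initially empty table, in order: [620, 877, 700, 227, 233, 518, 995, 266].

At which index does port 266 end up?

620: h=9 => slot 9
877: h=6 => slot 6
700: h=11 => slot 11
227: h=6, h2=12, probe 6,5 => slot 5
233: h=12 => slot 12
518: h=11, h2=3, probe 11,1 => slot 1
995: h=7 => slot 7
266: h=6, h2=3, probe 6,9,12,2 => slot 2
Table: [∅, 518, 266, ∅, ∅, 227, 877, 995, ∅, 620, ∅, 700, 233]

2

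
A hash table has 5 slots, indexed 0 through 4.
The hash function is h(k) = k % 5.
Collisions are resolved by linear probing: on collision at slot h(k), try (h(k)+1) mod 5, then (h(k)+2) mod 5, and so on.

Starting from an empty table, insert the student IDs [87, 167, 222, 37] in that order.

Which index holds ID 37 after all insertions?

87 hashes to 2; slot 2 is free => place at 2.
167 hashes to 2; 2 taken => place at 3.
222 hashes to 2; 2,3 taken => place at 4.
37 hashes to 2; 2,3,4 taken => place at 0.
Table: [37, ∅, 87, 167, 222]

0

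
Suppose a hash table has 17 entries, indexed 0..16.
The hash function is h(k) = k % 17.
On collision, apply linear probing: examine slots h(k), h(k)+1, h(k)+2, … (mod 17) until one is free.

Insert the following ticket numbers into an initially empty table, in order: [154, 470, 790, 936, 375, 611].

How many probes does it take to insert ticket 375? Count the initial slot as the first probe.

3

154: h=1 -> slot 1
470: h=11 -> slot 11
790: h=8 -> slot 8
936: h=1, probe 1,2 -> slot 2
375: h=1, probe 1,2,3 -> slot 3
611: h=16 -> slot 16
Table: [., 154, 936, 375, ., ., ., ., 790, ., ., 470, ., ., ., ., 611]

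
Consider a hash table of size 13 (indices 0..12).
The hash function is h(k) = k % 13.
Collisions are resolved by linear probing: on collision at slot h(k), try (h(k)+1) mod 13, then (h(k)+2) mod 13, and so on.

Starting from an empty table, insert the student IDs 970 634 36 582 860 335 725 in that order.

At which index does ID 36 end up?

970 hashes to 8; slot 8 is free => place at 8.
634 hashes to 10; slot 10 is free => place at 10.
36 hashes to 10; 10 taken => place at 11.
582 hashes to 10; 10,11 taken => place at 12.
860 hashes to 2; slot 2 is free => place at 2.
335 hashes to 10; 10,11,12 taken => place at 0.
725 hashes to 10; 10,11,12,0 taken => place at 1.
Table: [335, 725, 860, —, —, —, —, —, 970, —, 634, 36, 582]

11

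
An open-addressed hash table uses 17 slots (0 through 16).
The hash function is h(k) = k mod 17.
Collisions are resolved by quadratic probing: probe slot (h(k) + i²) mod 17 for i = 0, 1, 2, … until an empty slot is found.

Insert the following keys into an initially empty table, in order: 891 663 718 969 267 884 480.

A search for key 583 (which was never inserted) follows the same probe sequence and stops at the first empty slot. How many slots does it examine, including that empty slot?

2

Insert 891: h=7, slot 7 empty => index 7.
Insert 663: h=0, slot 0 empty => index 0.
Insert 718: h=4, slot 4 empty => index 4.
Insert 969: h=0, slot 0 occupied => index 1.
Insert 267: h=12, slot 12 empty => index 12.
Insert 884: h=0, slots 0,1,4 occupied => index 9.
Insert 480: h=4, slot 4 occupied => index 5.
Table: [663, 969, _, _, 718, 480, _, 891, _, 884, _, _, 267, _, _, _, _]
Lookup 583: h=5, probe 5,6 → slot 6 empty, not found.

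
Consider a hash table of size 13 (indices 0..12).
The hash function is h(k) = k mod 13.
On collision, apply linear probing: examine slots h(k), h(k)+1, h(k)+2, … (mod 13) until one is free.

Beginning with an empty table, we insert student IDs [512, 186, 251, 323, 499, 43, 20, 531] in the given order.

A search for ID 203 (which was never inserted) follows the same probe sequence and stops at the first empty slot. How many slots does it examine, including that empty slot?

Insert 512: h=5, slot 5 empty → index 5.
Insert 186: h=4, slot 4 empty → index 4.
Insert 251: h=4, slots 4,5 occupied → index 6.
Insert 323: h=11, slot 11 empty → index 11.
Insert 499: h=5, slots 5,6 occupied → index 7.
Insert 43: h=4, slots 4,5,6,7 occupied → index 8.
Insert 20: h=7, slots 7,8 occupied → index 9.
Insert 531: h=11, slot 11 occupied → index 12.
Table: [-, -, -, -, 186, 512, 251, 499, 43, 20, -, 323, 531]
Lookup 203: h=8, probe 8,9,10 → slot 10 empty, not found.

3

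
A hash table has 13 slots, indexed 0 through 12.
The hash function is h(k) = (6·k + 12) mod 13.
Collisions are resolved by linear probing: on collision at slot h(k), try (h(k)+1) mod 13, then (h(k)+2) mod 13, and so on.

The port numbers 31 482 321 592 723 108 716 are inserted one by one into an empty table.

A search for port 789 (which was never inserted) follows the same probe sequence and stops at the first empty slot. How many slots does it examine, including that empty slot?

31 hashes to 3; slot 3 is free -> place at 3.
482 hashes to 5; slot 5 is free -> place at 5.
321 hashes to 1; slot 1 is free -> place at 1.
592 hashes to 2; slot 2 is free -> place at 2.
723 hashes to 8; slot 8 is free -> place at 8.
108 hashes to 10; slot 10 is free -> place at 10.
716 hashes to 5; 5 taken -> place at 6.
Table: [—, 321, 592, 31, —, 482, 716, —, 723, —, 108, —, —]
Lookup 789: h=1, probe 1,2,3,4 → slot 4 empty, not found.

4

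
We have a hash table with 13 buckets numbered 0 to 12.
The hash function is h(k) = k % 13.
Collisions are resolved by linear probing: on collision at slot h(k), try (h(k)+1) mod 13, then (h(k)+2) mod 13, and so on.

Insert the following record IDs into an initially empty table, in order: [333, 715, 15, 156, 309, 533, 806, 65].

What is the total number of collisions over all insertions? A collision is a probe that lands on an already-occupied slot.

333 hashes to 8; slot 8 is free => place at 8.
715 hashes to 0; slot 0 is free => place at 0.
15 hashes to 2; slot 2 is free => place at 2.
156 hashes to 0; 0 taken => place at 1.
309 hashes to 10; slot 10 is free => place at 10.
533 hashes to 0; 0,1,2 taken => place at 3.
806 hashes to 0; 0,1,2,3 taken => place at 4.
65 hashes to 0; 0,1,2,3,4 taken => place at 5.
Table: [715, 156, 15, 533, 806, 65, ., ., 333, ., 309, ., .]

13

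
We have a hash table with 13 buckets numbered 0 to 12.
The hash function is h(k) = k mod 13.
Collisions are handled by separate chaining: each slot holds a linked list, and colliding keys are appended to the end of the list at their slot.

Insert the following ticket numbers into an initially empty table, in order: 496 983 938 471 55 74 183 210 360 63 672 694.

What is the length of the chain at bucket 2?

3

Insert 496: h=2, bucket 2 empty -> new chain.
Insert 983: h=8, bucket 8 empty -> new chain.
Insert 938: h=2, bucket 2 nonempty -> append to chain.
Insert 471: h=3, bucket 3 empty -> new chain.
Insert 55: h=3, bucket 3 nonempty -> append to chain.
Insert 74: h=9, bucket 9 empty -> new chain.
Insert 183: h=1, bucket 1 empty -> new chain.
Insert 210: h=2, bucket 2 nonempty -> append to chain.
Insert 360: h=9, bucket 9 nonempty -> append to chain.
Insert 63: h=11, bucket 11 empty -> new chain.
Insert 672: h=9, bucket 9 nonempty -> append to chain.
Insert 694: h=5, bucket 5 empty -> new chain.
Final buckets:
0: ∅
1: 183
2: 496 -> 938 -> 210
3: 471 -> 55
4: ∅
5: 694
6: ∅
7: ∅
8: 983
9: 74 -> 360 -> 672
10: ∅
11: 63
12: ∅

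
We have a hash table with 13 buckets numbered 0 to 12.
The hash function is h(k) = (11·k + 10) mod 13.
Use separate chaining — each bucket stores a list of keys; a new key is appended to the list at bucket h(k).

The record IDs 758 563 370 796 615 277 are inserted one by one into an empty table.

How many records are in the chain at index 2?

758 -> bucket 2
563 -> bucket 2 (collision)
370 -> bucket 11
796 -> bucket 4
615 -> bucket 2 (collision)
277 -> bucket 2 (collision)
Final buckets:
0: -
1: -
2: 758 -> 563 -> 615 -> 277
3: -
4: 796
5: -
6: -
7: -
8: -
9: -
10: -
11: 370
12: -

4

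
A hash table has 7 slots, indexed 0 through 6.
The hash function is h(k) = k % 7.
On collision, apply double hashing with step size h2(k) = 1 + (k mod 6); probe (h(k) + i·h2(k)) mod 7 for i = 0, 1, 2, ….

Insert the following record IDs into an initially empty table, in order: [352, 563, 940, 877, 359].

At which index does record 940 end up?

0

352: h=2 -> slot 2
563: h=3 -> slot 3
940: h=2, h2=5, probe 2,0 -> slot 0
877: h=2, h2=2, probe 2,4 -> slot 4
359: h=2, h2=6, probe 2,1 -> slot 1
Table: [940, 359, 352, 563, 877, ∅, ∅]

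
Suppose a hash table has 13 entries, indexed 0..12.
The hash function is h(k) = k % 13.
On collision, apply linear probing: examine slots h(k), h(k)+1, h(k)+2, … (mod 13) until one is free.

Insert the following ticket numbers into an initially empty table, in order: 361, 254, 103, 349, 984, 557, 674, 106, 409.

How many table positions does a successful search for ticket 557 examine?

3

361: h=10 → slot 10
254: h=7 → slot 7
103: h=12 → slot 12
349: h=11 → slot 11
984: h=9 → slot 9
557: h=11, probe 11,12,0 → slot 0
674: h=11, probe 11,12,0,1 → slot 1
106: h=2 → slot 2
409: h=6 → slot 6
Table: [557, 674, 106, ∅, ∅, ∅, 409, 254, ∅, 984, 361, 349, 103]
Lookup 557: h=11, probe 11,12,0 → found at 0.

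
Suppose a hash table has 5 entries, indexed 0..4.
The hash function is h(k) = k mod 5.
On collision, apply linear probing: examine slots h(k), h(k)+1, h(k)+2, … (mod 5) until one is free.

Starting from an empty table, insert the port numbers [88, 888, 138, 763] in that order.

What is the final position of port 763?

Insert 88: h=3, slot 3 empty → index 3.
Insert 888: h=3, slot 3 occupied → index 4.
Insert 138: h=3, slots 3,4 occupied → index 0.
Insert 763: h=3, slots 3,4,0 occupied → index 1.
Table: [138, 763, -, 88, 888]

1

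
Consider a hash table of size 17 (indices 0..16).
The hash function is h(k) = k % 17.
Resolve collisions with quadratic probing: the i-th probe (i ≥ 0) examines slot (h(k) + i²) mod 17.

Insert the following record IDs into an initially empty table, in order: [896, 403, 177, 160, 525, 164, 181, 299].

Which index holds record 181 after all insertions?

3

Insert 896: h=12, slot 12 empty → index 12.
Insert 403: h=12, slot 12 occupied → index 13.
Insert 177: h=7, slot 7 empty → index 7.
Insert 160: h=7, slot 7 occupied → index 8.
Insert 525: h=15, slot 15 empty → index 15.
Insert 164: h=11, slot 11 empty → index 11.
Insert 181: h=11, slots 11,12,15 occupied → index 3.
Insert 299: h=10, slot 10 empty → index 10.
Table: [-, -, -, 181, -, -, -, 177, 160, -, 299, 164, 896, 403, -, 525, -]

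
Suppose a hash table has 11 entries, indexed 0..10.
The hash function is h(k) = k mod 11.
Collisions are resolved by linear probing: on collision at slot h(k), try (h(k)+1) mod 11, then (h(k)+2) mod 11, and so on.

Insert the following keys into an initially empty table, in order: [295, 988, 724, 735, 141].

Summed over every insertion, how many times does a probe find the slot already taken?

295 hashes to 9; slot 9 is free → place at 9.
988 hashes to 9; 9 taken → place at 10.
724 hashes to 9; 9,10 taken → place at 0.
735 hashes to 9; 9,10,0 taken → place at 1.
141 hashes to 9; 9,10,0,1 taken → place at 2.
Table: [724, 735, 141, ., ., ., ., ., ., 295, 988]

10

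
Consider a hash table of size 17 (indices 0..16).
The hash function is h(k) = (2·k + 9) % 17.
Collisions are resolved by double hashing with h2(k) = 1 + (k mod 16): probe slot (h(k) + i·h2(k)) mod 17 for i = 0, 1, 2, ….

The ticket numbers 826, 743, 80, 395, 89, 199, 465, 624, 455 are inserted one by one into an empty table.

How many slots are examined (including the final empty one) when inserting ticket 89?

2

826: h=12 -> slot 12
743: h=16 -> slot 16
80: h=16, h2=1, probe 16,0 -> slot 0
395: h=0, h2=12, probe 0,12,7 -> slot 7
89: h=0, h2=10, probe 0,10 -> slot 10
199: h=16, h2=8, probe 16,7,15 -> slot 15
465: h=4 -> slot 4
624: h=16, h2=1, probe 16,0,1 -> slot 1
455: h=1, h2=8, probe 1,9 -> slot 9
Table: [80, 624, ., ., 465, ., ., 395, ., 455, 89, ., 826, ., ., 199, 743]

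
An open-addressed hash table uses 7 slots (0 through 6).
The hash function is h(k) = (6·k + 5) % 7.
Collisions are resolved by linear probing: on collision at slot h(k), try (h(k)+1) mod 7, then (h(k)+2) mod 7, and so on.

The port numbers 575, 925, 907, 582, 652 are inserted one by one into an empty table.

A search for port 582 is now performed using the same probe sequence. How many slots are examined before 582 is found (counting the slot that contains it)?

3

Insert 575: h=4, slot 4 empty => index 4.
Insert 925: h=4, slot 4 occupied => index 5.
Insert 907: h=1, slot 1 empty => index 1.
Insert 582: h=4, slots 4,5 occupied => index 6.
Insert 652: h=4, slots 4,5,6 occupied => index 0.
Table: [652, 907, -, -, 575, 925, 582]
Lookup 582: h=4, probe 4,5,6 → found at 6.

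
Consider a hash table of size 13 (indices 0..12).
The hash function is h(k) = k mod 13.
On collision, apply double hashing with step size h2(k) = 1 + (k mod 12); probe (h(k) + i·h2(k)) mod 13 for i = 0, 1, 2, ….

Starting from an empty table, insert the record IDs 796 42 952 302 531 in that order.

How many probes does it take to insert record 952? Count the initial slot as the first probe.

2

796 hashes to 3; slot 3 is free => place at 3.
42 hashes to 3, h2=7; 3 taken => place at 10.
952 hashes to 3, h2=5; 3 taken => place at 8.
302 hashes to 3, h2=3; 3 taken => place at 6.
531 hashes to 11; slot 11 is free => place at 11.
Table: [., ., ., 796, ., ., 302, ., 952, ., 42, 531, .]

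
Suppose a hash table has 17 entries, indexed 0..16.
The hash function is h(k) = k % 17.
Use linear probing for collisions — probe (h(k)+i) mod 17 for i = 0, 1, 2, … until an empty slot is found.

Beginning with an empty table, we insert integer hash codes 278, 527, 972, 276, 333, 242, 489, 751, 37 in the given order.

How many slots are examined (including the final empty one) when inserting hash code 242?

2

278: h=6 → slot 6
527: h=0 → slot 0
972: h=3 → slot 3
276: h=4 → slot 4
333: h=10 → slot 10
242: h=4, probe 4,5 → slot 5
489: h=13 → slot 13
751: h=3, probe 3,4,5,6,7 → slot 7
37: h=3, probe 3,4,5,6,7,8 → slot 8
Table: [527, -, -, 972, 276, 242, 278, 751, 37, -, 333, -, -, 489, -, -, -]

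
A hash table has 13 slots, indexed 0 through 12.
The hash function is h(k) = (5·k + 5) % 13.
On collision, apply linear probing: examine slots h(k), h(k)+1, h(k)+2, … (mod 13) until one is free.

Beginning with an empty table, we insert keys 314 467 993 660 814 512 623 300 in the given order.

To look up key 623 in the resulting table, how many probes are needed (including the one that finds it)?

314: h=2 => slot 2
467: h=0 => slot 0
993: h=4 => slot 4
660: h=3 => slot 3
814: h=6 => slot 6
512: h=4, probe 4,5 => slot 5
623: h=0, probe 0,1 => slot 1
300: h=10 => slot 10
Table: [467, 623, 314, 660, 993, 512, 814, _, _, _, 300, _, _]
Lookup 623: h=0, probe 0,1 → found at 1.

2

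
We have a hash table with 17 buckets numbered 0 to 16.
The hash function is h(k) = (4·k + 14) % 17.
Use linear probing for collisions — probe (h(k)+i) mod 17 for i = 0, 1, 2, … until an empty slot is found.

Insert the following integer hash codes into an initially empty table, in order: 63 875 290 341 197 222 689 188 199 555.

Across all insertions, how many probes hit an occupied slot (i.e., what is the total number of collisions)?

Insert 63: h=11, slot 11 empty -> index 11.
Insert 875: h=12, slot 12 empty -> index 12.
Insert 290: h=1, slot 1 empty -> index 1.
Insert 341: h=1, slot 1 occupied -> index 2.
Insert 197: h=3, slot 3 empty -> index 3.
Insert 222: h=1, slots 1,2,3 occupied -> index 4.
Insert 689: h=16, slot 16 empty -> index 16.
Insert 188: h=1, slots 1,2,3,4 occupied -> index 5.
Insert 199: h=11, slots 11,12 occupied -> index 13.
Insert 555: h=7, slot 7 empty -> index 7.
Table: [-, 290, 341, 197, 222, 188, -, 555, -, -, -, 63, 875, 199, -, -, 689]

10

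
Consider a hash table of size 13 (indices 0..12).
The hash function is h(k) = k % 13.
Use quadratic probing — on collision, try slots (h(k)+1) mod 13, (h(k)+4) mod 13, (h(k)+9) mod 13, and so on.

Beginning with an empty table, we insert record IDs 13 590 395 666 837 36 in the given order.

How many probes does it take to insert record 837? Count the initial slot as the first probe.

3

13 hashes to 0; slot 0 is free -> place at 0.
590 hashes to 5; slot 5 is free -> place at 5.
395 hashes to 5; 5 taken -> place at 6.
666 hashes to 3; slot 3 is free -> place at 3.
837 hashes to 5; 5,6 taken -> place at 9.
36 hashes to 10; slot 10 is free -> place at 10.
Table: [13, -, -, 666, -, 590, 395, -, -, 837, 36, -, -]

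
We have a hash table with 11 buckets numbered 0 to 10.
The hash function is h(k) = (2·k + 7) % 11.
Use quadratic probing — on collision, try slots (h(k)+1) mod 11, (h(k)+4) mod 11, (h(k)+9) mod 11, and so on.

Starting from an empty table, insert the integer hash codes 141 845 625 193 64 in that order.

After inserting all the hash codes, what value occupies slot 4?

845

141: h=3 => slot 3
845: h=3, probe 3,4 => slot 4
625: h=3, probe 3,4,7 => slot 7
193: h=8 => slot 8
64: h=3, probe 3,4,7,1 => slot 1
Table: [∅, 64, ∅, 141, 845, ∅, ∅, 625, 193, ∅, ∅]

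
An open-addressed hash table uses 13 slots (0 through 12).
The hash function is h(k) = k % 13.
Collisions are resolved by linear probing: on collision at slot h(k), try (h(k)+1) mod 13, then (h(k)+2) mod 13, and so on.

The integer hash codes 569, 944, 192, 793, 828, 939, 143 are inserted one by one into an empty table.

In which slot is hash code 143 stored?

Insert 569: h=10, slot 10 empty -> index 10.
Insert 944: h=8, slot 8 empty -> index 8.
Insert 192: h=10, slot 10 occupied -> index 11.
Insert 793: h=0, slot 0 empty -> index 0.
Insert 828: h=9, slot 9 empty -> index 9.
Insert 939: h=3, slot 3 empty -> index 3.
Insert 143: h=0, slot 0 occupied -> index 1.
Table: [793, 143, -, 939, -, -, -, -, 944, 828, 569, 192, -]

1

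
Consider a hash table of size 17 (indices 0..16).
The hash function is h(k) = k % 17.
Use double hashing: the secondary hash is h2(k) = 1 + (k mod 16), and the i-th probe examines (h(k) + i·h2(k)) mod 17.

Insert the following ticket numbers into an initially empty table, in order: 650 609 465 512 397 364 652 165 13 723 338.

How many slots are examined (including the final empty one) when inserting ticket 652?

3

650 hashes to 4; slot 4 is free → place at 4.
609 hashes to 14; slot 14 is free → place at 14.
465 hashes to 6; slot 6 is free → place at 6.
512 hashes to 2; slot 2 is free → place at 2.
397 hashes to 6, h2=14; 6 taken → place at 3.
364 hashes to 7; slot 7 is free → place at 7.
652 hashes to 6, h2=13; 6,2 taken → place at 15.
165 hashes to 12; slot 12 is free → place at 12.
13 hashes to 13; slot 13 is free → place at 13.
723 hashes to 9; slot 9 is free → place at 9.
338 hashes to 15, h2=3; 15 taken → place at 1.
Table: [—, 338, 512, 397, 650, —, 465, 364, —, 723, —, —, 165, 13, 609, 652, —]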